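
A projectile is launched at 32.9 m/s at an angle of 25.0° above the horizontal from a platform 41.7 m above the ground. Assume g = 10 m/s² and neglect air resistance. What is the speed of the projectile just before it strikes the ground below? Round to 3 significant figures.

v_x = 32.9 cos 25.0° = 29.82 m/s is unchanged throughout.
For the vertical component, v_y² = v_y0² + 2 g h = (13.90)² + 2×10×41.7 = 1027, so |v_y| = 32.05 m/s.
Impact speed = √(v_x² + v_y²) = √(889.2 + 1027) = 43.8 m/s.

43.8 m/s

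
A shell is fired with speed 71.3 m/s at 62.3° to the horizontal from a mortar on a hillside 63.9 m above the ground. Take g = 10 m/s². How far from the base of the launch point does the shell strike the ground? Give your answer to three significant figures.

450 m

Components: v_x = 71.3 cos 62.3° = 33.14 m/s, v_y = 71.3 sin 62.3° = 63.13 m/s.
Vertical: 0 = 63.9 + 63.13 t − ½(10) t² ⇒ 5.000 t² − 63.13 t − 63.9 = 0.
t = [63.13 + √(3985 + 1278)] / 10.00 = 13.57 s.
Horizontal: R = v_x · t = 33.14 × 13.57 = 450 m.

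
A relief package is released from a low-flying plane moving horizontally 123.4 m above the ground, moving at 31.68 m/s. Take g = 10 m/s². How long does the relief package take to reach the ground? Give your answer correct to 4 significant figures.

4.968 s

The horizontal speed doesn't affect the fall. With v_y0 = 0, h = ½ g t².
t = √(2 × 123.4 / 10) = √24.680 = 4.968 s.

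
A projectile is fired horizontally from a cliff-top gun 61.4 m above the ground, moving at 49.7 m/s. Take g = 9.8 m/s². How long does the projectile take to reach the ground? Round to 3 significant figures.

The horizontal speed doesn't affect the fall. With v_y0 = 0, h = ½ g t².
t = √(2 × 61.4 / 9.8) = √12.53 = 3.54 s.

3.54 s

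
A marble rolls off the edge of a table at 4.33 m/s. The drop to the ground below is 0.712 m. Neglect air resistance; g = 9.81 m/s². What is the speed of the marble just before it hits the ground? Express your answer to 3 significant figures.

Fall time: t = √(2 × 0.712 / 9.81) = 0.3810 s.
At impact: v_x = 4.33 m/s (unchanged), v_y = g t = 9.81 × 0.3810 = 3.738 m/s.
Speed = √(v_x² + v_y²) = √(18.75 + 13.97) = 5.72 m/s.

5.72 m/s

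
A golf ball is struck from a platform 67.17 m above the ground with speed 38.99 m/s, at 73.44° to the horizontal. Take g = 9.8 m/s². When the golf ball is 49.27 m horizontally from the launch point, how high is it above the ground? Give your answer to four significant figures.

136.5 m

v_x = 38.99 cos 73.44° = 11.113 m/s, v_y0 = 38.99 sin 73.44° = 37.373 m/s.
Time to reach x = 49.27 m: t = x / v_x = 49.27 / 11.113 = 4.4335 s.
y = 67.17 + v_y0 t − ½ g t² = 67.17 + 37.373×4.4335 − 4.900×4.4335² = 136.5 m.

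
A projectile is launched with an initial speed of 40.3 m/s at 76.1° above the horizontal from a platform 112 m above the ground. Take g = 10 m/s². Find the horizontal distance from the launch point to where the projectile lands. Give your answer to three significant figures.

Components: v_x = 40.3 cos 76.1° = 9.681 m/s, v_y = 40.3 sin 76.1° = 39.12 m/s.
Vertical: 0 = 112 + 39.12 t − ½(10) t² ⇒ 5.000 t² − 39.12 t − 112 = 0.
t = [39.12 + √(1530 + 2240)] / 10.00 = 10.05 s.
Horizontal: R = v_x · t = 9.681 × 10.05 = 97.3 m.

97.3 m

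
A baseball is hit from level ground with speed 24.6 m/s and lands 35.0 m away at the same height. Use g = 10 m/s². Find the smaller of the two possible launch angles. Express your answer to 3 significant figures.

17.7°

Level-ground range: R = v₀² sin(2θ)/g ⇒ sin 2θ = R g / v₀² = 35.0×10/24.6² = 0.5784.
2θ = arcsin(0.5784) = 35.34° or 180° − 35.34° = 144.66°.
So θ = 17.7° or θ = 72.3°.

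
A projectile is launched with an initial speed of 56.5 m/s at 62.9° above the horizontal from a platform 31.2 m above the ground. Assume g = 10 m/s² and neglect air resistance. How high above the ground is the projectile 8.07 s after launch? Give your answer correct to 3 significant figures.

111 m

v_y0 = 56.5 sin 62.9° = 50.30 m/s.
y(t) = 31.2 + v_y0 t − ½ g t² = 31.2 + 50.30×8.07 − ½×10×8.07² = 111 m.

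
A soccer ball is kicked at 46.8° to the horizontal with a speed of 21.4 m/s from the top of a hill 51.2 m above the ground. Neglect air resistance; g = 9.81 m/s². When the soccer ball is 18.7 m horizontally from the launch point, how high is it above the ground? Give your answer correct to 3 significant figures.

v_x = 21.4 cos 46.8° = 14.65 m/s, v_y0 = 21.4 sin 46.8° = 15.60 m/s.
Time to reach x = 18.7 m: t = x / v_x = 18.7 / 14.65 = 1.276 s.
y = 51.2 + v_y0 t − ½ g t² = 51.2 + 15.60×1.276 − 4.905×1.276² = 63.1 m.

63.1 m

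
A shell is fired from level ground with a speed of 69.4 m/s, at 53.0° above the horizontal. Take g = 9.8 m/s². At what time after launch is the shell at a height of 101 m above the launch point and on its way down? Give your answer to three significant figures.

9.03 s

v_y0 = 69.4 sin 53.0° = 55.43 m/s.
Set y = v_y0 t − ½ g t² = 101: 4.900 t² − 55.43 t + 101 = 0.
t = [55.43 ± √(3072 − 1980)] / 9.8 = (55.43 ± 33.05) / 9.8, giving t = 2.28 s or t = 9.03 s.
On the way down corresponds to the larger root: t = 9.03 s.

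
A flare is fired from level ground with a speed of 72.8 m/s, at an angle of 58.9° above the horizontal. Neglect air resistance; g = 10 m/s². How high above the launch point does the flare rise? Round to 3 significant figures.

Vertical component of launch velocity: v_y = 72.8 sin 58.9° = 62.34 m/s.
At the highest point the vertical velocity is zero, so v_y² = 2 g h_max.
h_max = (62.34)² / (2 × 10) = 3886 / 20.00 = 194 m.

194 m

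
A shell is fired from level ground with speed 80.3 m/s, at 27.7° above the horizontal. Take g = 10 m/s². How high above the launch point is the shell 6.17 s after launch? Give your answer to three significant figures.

40.0 m

v_y0 = 80.3 sin 27.7° = 37.33 m/s.
y(t) = v_y0 t − ½ g t² = 37.33×6.17 − 5.000×6.17² = 40.0 m.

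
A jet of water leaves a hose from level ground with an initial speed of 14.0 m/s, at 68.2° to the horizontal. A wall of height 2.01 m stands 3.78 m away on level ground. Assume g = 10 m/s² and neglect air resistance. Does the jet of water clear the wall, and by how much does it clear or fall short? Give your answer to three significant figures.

Yes — it clears the wall by 4.80 m.

v_x = 14.0 cos 68.2° = 5.199 m/s; v_y0 = 14.0 sin 68.2° = 13.00 m/s.
Time to reach the wall: t = 3.78 / 5.199 = 0.7271 s.
Height at that point: y = 13.00×0.7271 − 5.000×0.7271² = 6.809 m.
That is 6.809 − 2.01 = 4.80 m above the top of the wall, so the jet of water clears it.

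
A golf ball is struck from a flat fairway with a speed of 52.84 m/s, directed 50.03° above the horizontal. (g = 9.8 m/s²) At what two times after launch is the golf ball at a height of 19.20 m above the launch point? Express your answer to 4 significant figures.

0.5050 s and 7.759 s

v_y0 = 52.84 sin 50.03° = 40.496 m/s.
Set y = v_y0 t − ½ g t² = 19.20: 4.900 t² − 40.496 t + 19.20 = 0.
t = [40.496 ± √(1639.9 − 376.32)] / 9.8 = (40.496 ± 35.547) / 9.8, giving t = 0.5050 s or t = 7.759 s.
So the golf ball is at 19.20 m at t = 0.5050 s (rising) and t = 7.759 s (falling).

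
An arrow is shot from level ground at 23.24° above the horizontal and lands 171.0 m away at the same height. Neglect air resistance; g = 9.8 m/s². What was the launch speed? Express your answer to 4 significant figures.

48.07 m/s

On level ground, R = v₀² sin(2θ) / g, so v₀ = √(R g / sin 2θ).
sin(2 × 23.24°) = 0.7251.
v₀ = √(171.0 × 9.8 / 0.7251) = √2311.1 = 48.07 m/s.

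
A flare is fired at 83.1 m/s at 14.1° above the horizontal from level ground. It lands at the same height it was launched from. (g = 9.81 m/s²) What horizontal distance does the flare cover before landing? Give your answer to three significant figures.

333 m

Components: v_x = 83.1 cos 14.1° = 80.60 m/s, v_y = 83.1 sin 14.1° = 20.24 m/s.
Time of flight (same landing height): t = 2 v_y / g = 2 × 20.24 / 9.81 = 4.126 s.
Range: R = v_x · t = 80.60 × 4.126 = 333 m.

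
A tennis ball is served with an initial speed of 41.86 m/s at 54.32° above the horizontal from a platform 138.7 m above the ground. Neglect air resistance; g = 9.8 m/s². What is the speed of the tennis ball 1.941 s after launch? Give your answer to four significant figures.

v_x = 41.86 cos 54.32° = 24.415 m/s (constant).
v_y(t) = 41.86 sin 54.32° − g t = 34.002 − 9.8 × 1.941 = 14.980 m/s.
Speed = √(v_x² + v_y²) = √(596.09 + 224.40) = 28.64 m/s.

28.64 m/s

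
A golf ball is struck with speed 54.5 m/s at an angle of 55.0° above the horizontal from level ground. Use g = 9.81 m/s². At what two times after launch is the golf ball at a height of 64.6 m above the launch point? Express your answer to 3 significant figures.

v_y0 = 54.5 sin 55.0° = 44.64 m/s.
Set y = v_y0 t − ½ g t² = 64.6: 4.905 t² − 44.64 t + 64.6 = 0.
t = [44.64 ± √(1993 − 1267)] / 9.81 = (44.64 ± 26.94) / 9.81, giving t = 1.80 s or t = 7.30 s.
So the golf ball is at 64.6 m at t = 1.80 s (rising) and t = 7.30 s (falling).

1.80 s and 7.30 s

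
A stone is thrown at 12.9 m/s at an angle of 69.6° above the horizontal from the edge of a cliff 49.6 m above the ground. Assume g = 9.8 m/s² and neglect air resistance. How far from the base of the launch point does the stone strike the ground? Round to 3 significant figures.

Components: v_x = 12.9 cos 69.6° = 4.497 m/s, v_y = 12.9 sin 69.6° = 12.09 m/s.
Vertical: 0 = 49.6 + 12.09 t − ½(9.8) t² ⇒ 4.900 t² − 12.09 t − 49.6 = 0.
t = [12.09 + √(146.2 + 972.2)] / 9.800 = 4.646 s.
Horizontal: R = v_x · t = 4.497 × 4.646 = 20.9 m.

20.9 m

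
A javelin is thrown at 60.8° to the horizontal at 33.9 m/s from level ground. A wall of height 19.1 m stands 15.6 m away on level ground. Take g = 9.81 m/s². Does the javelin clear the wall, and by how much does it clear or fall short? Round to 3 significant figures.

Yes — it clears the wall by 4.45 m.

v_x = 33.9 cos 60.8° = 16.54 m/s; v_y0 = 33.9 sin 60.8° = 29.59 m/s.
Time to reach the wall: t = 15.6 / 16.54 = 0.9432 s.
Height at that point: y = 29.59×0.9432 − 4.905×0.9432² = 23.55 m.
That is 23.55 − 19.1 = 4.45 m above the top of the wall, so the javelin clears it.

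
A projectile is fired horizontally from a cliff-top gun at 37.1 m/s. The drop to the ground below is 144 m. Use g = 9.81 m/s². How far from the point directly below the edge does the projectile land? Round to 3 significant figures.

201 m

Initial vertical velocity is zero, so the fall time comes from h = ½ g t²: t = √(2 × 144 / 9.81) = 5.418 s.
Horizontal motion is uniform at 37.1 m/s, so x = 37.1 × 5.418 = 201 m.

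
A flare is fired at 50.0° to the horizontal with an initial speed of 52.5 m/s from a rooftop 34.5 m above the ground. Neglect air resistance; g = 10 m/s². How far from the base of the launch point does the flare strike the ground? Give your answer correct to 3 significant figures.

Components: v_x = 52.5 cos 50.0° = 33.75 m/s, v_y = 52.5 sin 50.0° = 40.22 m/s.
Vertical: 0 = 34.5 + 40.22 t − ½(10) t² ⇒ 5.000 t² − 40.22 t − 34.5 = 0.
t = [40.22 + √(1618 + 690.0)] / 10.00 = 8.826 s.
Horizontal: R = v_x · t = 33.75 × 8.826 = 298 m.

298 m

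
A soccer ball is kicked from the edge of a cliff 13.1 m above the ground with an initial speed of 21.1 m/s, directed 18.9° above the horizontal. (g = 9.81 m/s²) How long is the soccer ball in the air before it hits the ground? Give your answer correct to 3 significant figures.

Vertical component: v_y = 21.1 sin 18.9° = 6.835 m/s.
Taking up as positive with launch at y = 13.1 m, landing at y = 0: 0 = 13.1 + 6.835 t − ½(9.81) t².
Solving 4.905 t² − 6.835 t − 13.1 = 0 gives t = [6.835 + √(6.835² + 4·4.905·13.1)] / 9.810 = 2.47 s.

2.47 s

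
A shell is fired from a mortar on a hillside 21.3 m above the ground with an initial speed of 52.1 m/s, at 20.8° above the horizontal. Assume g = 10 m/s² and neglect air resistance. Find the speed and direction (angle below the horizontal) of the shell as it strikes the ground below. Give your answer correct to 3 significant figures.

56.0 m/s at 29.6° below the horizontal

v_x = 52.1 cos 20.8° = 48.70 m/s (constant).
|v_y| at impact = √((18.50)² + 2×10×21.3) = 27.72 m/s.
Speed = √(48.70² + 27.72²) = 56.0 m/s; angle = arctan(27.72/48.70) = 29.6° below horizontal.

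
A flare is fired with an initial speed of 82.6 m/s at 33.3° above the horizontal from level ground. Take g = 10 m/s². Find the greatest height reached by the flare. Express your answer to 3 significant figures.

Vertical component of launch velocity: v_y = 82.6 sin 33.3° = 45.35 m/s.
At the highest point the vertical velocity is zero, so v_y² = 2 g h_max.
h_max = (45.35)² / (2 × 10) = 2057 / 20.00 = 103 m.

103 m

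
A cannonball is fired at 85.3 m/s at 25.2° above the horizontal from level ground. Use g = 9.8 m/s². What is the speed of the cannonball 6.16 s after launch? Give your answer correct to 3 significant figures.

80.8 m/s

v_x = 85.3 cos 25.2° = 77.18 m/s (constant).
v_y(t) = 85.3 sin 25.2° − g t = 36.32 − 9.8 × 6.16 = -24.05 m/s.
Speed = √(v_x² + v_y²) = √(5957 + 578.4) = 80.8 m/s.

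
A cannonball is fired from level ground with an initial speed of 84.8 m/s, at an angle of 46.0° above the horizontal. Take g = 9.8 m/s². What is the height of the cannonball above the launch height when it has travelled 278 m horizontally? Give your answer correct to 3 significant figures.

179 m

v_x = 84.8 cos 46.0° = 58.91 m/s, v_y0 = 84.8 sin 46.0° = 61.00 m/s.
Time to reach x = 278 m: t = x / v_x = 278 / 58.91 = 4.719 s.
y = v_y0 t − ½ g t² = 61.00×4.719 − 4.900×4.719² = 179 m.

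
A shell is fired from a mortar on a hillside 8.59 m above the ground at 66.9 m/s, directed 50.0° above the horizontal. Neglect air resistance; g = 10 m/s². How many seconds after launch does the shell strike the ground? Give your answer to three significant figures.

Vertical component: v_y = 66.9 sin 50.0° = 51.25 m/s.
Taking up as positive with launch at y = 8.59 m, landing at y = 0: 0 = 8.59 + 51.25 t − ½(10) t².
Solving 5.000 t² − 51.25 t − 8.59 = 0 gives t = [51.25 + √(51.25² + 4·5.000·8.59)] / 10.00 = 10.4 s.

10.4 s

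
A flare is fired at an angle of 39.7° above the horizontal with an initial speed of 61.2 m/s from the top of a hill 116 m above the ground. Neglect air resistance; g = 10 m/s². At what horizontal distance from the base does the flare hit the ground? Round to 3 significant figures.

Components: v_x = 61.2 cos 39.7° = 47.09 m/s, v_y = 61.2 sin 39.7° = 39.09 m/s.
Vertical: 0 = 116 + 39.09 t − ½(10) t² ⇒ 5.000 t² − 39.09 t − 116 = 0.
t = [39.09 + √(1528 + 2320)] / 10.00 = 10.11 s.
Horizontal: R = v_x · t = 47.09 × 10.11 = 476 m.

476 m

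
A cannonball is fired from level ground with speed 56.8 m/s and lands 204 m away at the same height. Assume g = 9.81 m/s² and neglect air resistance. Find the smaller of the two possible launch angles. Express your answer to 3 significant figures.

19.2°

Level-ground range: R = v₀² sin(2θ)/g ⇒ sin 2θ = R g / v₀² = 204×9.81/56.8² = 0.6203.
2θ = arcsin(0.6203) = 38.34° or 180° − 38.34° = 141.66°.
So θ = 19.2° or θ = 70.8°.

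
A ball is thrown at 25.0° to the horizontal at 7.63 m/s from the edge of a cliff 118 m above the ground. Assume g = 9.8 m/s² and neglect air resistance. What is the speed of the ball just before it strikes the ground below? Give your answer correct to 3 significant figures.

v_x = 7.63 cos 25.0° = 6.915 m/s is unchanged throughout.
For the vertical component, v_y² = v_y0² + 2 g h = (3.225)² + 2×9.8×118 = 2323, so |v_y| = 48.20 m/s.
Impact speed = √(v_x² + v_y²) = √(47.82 + 2323) = 48.7 m/s.

48.7 m/s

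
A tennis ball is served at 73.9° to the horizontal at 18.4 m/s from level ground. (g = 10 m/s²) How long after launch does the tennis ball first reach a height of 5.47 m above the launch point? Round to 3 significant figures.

0.343 s

v_y0 = 18.4 sin 73.9° = 17.68 m/s.
Set y = v_y0 t − ½ g t² = 5.47: 5.000 t² − 17.68 t + 5.47 = 0.
t = [17.68 ± √(312.6 − 109.4)] / 10 = (17.68 ± 14.25) / 10, giving t = 0.343 s or t = 3.19 s.
The tennis ball is on the way up at the first time, so t = 0.343 s.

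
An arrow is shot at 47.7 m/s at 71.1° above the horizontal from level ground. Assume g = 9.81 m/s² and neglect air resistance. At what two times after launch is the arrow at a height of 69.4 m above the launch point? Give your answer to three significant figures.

1.95 s and 7.25 s

v_y0 = 47.7 sin 71.1° = 45.13 m/s.
Set y = v_y0 t − ½ g t² = 69.4: 4.905 t² − 45.13 t + 69.4 = 0.
t = [45.13 ± √(2037 − 1362)] / 9.81 = (45.13 ± 25.98) / 9.81, giving t = 1.95 s or t = 7.25 s.
So the arrow is at 69.4 m at t = 1.95 s (rising) and t = 7.25 s (falling).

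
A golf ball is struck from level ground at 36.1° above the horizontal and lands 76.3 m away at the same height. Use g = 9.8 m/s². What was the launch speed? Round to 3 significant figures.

On level ground, R = v₀² sin(2θ) / g, so v₀ = √(R g / sin 2θ).
sin(2 × 36.1°) = 0.9521.
v₀ = √(76.3 × 9.8 / 0.9521) = √785.4 = 28.0 m/s.

28.0 m/s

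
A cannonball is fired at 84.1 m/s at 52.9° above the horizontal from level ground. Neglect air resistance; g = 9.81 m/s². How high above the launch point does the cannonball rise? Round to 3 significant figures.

229 m

Vertical component of launch velocity: v_y = 84.1 sin 52.9° = 67.08 m/s.
At the highest point the vertical velocity is zero, so v_y² = 2 g h_max.
h_max = (67.08)² / (2 × 9.81) = 4500 / 19.62 = 229 m.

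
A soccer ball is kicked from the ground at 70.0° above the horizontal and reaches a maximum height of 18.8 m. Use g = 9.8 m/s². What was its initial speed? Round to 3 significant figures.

At maximum height v_y = 0, so (v₀ sin θ)² = 2 g H.
v₀ sin 70.0° = √(2 × 9.8 × 18.8) = 19.20 m/s.
v₀ = 19.20 / sin 70.0° = 19.20 / 0.9397 = 20.4 m/s.

20.4 m/s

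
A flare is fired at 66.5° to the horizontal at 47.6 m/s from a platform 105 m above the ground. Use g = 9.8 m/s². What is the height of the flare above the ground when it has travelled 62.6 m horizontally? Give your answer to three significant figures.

v_x = 47.6 cos 66.5° = 18.98 m/s, v_y0 = 47.6 sin 66.5° = 43.65 m/s.
Time to reach x = 62.6 m: t = x / v_x = 62.6 / 18.98 = 3.298 s.
y = 105 + v_y0 t − ½ g t² = 105 + 43.65×3.298 − 4.900×3.298² = 196 m.

196 m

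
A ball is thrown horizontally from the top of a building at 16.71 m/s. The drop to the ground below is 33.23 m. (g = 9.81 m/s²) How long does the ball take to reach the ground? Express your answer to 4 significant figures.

The horizontal speed doesn't affect the fall. With v_y0 = 0, h = ½ g t².
t = √(2 × 33.23 / 9.81) = √6.7747 = 2.603 s.

2.603 s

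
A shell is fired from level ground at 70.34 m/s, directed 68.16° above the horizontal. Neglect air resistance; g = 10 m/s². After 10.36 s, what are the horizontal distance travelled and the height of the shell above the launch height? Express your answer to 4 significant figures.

x = 271.1 m, y = 139.8 m

v_x = 70.34 cos 68.16° = 26.168 m/s; v_y0 = 70.34 sin 68.16° = 65.291 m/s.
x = v_x t = 26.168 × 10.36 = 271.1 m.
y = v_y0 t − ½ g t² = 65.291×10.36 − 5.000×10.36² = 139.8 m.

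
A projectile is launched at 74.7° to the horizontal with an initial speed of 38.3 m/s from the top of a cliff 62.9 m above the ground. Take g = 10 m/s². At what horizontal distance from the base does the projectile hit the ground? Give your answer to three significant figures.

89.1 m

Components: v_x = 38.3 cos 74.7° = 10.11 m/s, v_y = 38.3 sin 74.7° = 36.94 m/s.
Vertical: 0 = 62.9 + 36.94 t − ½(10) t² ⇒ 5.000 t² − 36.94 t − 62.9 = 0.
t = [36.94 + √(1365 + 1258)] / 10.00 = 8.816 s.
Horizontal: R = v_x · t = 10.11 × 8.816 = 89.1 m.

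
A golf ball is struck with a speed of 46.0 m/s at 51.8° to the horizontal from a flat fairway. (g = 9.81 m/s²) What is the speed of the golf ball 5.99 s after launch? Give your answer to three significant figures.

v_x = 46.0 cos 51.8° = 28.45 m/s (constant).
v_y(t) = 46.0 sin 51.8° − g t = 36.15 − 9.81 × 5.99 = -22.61 m/s.
Speed = √(v_x² + v_y²) = √(809.4 + 511.2) = 36.3 m/s.

36.3 m/s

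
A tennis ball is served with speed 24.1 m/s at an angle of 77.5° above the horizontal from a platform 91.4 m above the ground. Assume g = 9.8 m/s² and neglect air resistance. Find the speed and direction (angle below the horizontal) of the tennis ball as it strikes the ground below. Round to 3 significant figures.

48.7 m/s at 83.9° below the horizontal

v_x = 24.1 cos 77.5° = 5.216 m/s (constant).
|v_y| at impact = √((23.53)² + 2×9.8×91.4) = 48.43 m/s.
Speed = √(5.216² + 48.43²) = 48.7 m/s; angle = arctan(48.43/5.216) = 83.9° below horizontal.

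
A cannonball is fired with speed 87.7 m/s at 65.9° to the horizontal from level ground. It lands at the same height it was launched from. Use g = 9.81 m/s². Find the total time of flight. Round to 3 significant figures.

Vertical component: v_y = 87.7 sin 65.9° = 80.06 m/s.
For a projectile landing at launch height, time of flight is t = 2 v_y / g = 2 × 80.06 / 9.81 = 16.3 s.

16.3 s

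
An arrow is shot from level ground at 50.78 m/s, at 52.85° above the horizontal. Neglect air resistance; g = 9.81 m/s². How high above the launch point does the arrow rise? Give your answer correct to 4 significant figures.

83.50 m

Vertical component of launch velocity: v_y = 50.78 sin 52.85° = 40.475 m/s.
At the highest point the vertical velocity is zero, so v_y² = 2 g h_max.
h_max = (40.475)² / (2 × 9.81) = 1638.2 / 19.62 = 83.50 m.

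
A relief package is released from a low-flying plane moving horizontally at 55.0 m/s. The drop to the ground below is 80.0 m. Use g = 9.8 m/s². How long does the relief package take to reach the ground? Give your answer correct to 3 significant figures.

4.04 s

The horizontal speed doesn't affect the fall. With v_y0 = 0, h = ½ g t².
t = √(2 × 80.0 / 9.8) = √16.33 = 4.04 s.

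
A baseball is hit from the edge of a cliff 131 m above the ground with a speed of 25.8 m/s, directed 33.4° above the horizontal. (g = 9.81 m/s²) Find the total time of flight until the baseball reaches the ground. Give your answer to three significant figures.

6.81 s

Vertical component: v_y = 25.8 sin 33.4° = 14.20 m/s.
Taking up as positive with launch at y = 131 m, landing at y = 0: 0 = 131 + 14.20 t − ½(9.81) t².
Solving 4.905 t² − 14.20 t − 131 = 0 gives t = [14.20 + √(14.20² + 4·4.905·131)] / 9.810 = 6.81 s.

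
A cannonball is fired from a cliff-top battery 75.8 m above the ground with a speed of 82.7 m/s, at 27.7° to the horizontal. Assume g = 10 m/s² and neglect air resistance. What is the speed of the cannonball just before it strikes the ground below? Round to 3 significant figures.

91.4 m/s

v_x = 82.7 cos 27.7° = 73.22 m/s is unchanged throughout.
For the vertical component, v_y² = v_y0² + 2 g h = (38.44)² + 2×10×75.8 = 2994, so |v_y| = 54.72 m/s.
Impact speed = √(v_x² + v_y²) = √(5361 + 2994) = 91.4 m/s.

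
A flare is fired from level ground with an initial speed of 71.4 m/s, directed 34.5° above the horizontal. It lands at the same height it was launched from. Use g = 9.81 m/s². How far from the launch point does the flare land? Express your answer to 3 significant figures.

For level ground, R = v₀² sin(2θ) / g.
sin(2 × 34.5°) = sin 69.00° = 0.9336.
R = (71.4)² × 0.9336 / 9.81 = 485 m.

485 m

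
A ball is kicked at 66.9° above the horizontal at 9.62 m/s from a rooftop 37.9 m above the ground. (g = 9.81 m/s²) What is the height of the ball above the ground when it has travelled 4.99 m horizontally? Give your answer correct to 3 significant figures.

41.0 m

v_x = 9.62 cos 66.9° = 3.774 m/s, v_y0 = 9.62 sin 66.9° = 8.849 m/s.
Time to reach x = 4.99 m: t = x / v_x = 4.99 / 3.774 = 1.322 s.
y = 37.9 + v_y0 t − ½ g t² = 37.9 + 8.849×1.322 − 4.905×1.322² = 41.0 m.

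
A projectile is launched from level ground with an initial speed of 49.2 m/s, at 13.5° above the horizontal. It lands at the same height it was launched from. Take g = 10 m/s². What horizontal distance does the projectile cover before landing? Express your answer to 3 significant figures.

110 m

Components: v_x = 49.2 cos 13.5° = 47.84 m/s, v_y = 49.2 sin 13.5° = 11.49 m/s.
Time of flight (same landing height): t = 2 v_y / g = 2 × 11.49 / 10 = 2.298 s.
Range: R = v_x · t = 47.84 × 2.298 = 110 m.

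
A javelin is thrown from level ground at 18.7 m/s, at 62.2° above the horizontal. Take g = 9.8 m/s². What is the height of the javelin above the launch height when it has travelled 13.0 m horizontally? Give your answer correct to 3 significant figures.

v_x = 18.7 cos 62.2° = 8.721 m/s, v_y0 = 18.7 sin 62.2° = 16.54 m/s.
Time to reach x = 13.0 m: t = x / v_x = 13.0 / 8.721 = 1.491 s.
y = v_y0 t − ½ g t² = 16.54×1.491 − 4.900×1.491² = 13.8 m.

13.8 m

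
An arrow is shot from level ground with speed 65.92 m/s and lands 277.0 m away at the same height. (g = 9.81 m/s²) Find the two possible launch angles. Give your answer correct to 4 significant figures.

Level-ground range: R = v₀² sin(2θ)/g ⇒ sin 2θ = R g / v₀² = 277.0×9.81/65.92² = 0.6253.
2θ = arcsin(0.6253) = 38.704° or 180° − 38.704° = 141.296°.
So θ = 19.35° or θ = 70.65°.

19.35° and 70.65°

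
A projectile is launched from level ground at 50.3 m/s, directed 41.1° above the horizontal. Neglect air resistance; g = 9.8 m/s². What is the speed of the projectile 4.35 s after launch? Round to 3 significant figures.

v_x = 50.3 cos 41.1° = 37.90 m/s (constant).
v_y(t) = 50.3 sin 41.1° − g t = 33.07 − 9.8 × 4.35 = -9.560 m/s.
Speed = √(v_x² + v_y²) = √(1436 + 91.39) = 39.1 m/s.

39.1 m/s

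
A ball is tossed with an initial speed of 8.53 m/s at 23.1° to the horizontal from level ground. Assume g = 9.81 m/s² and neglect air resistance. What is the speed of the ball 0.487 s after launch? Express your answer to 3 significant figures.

v_x = 8.53 cos 23.1° = 7.846 m/s (constant).
v_y(t) = 8.53 sin 23.1° − g t = 3.347 − 9.81 × 0.487 = -1.430 m/s.
Speed = √(v_x² + v_y²) = √(61.56 + 2.045) = 7.98 m/s.

7.98 m/s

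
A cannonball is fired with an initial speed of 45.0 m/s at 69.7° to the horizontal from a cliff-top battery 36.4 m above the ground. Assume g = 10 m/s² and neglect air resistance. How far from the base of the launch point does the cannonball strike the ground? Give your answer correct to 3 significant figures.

Components: v_x = 45.0 cos 69.7° = 15.61 m/s, v_y = 45.0 sin 69.7° = 42.21 m/s.
Vertical: 0 = 36.4 + 42.21 t − ½(10) t² ⇒ 5.000 t² − 42.21 t − 36.4 = 0.
t = [42.21 + √(1782 + 728.0)] / 10.00 = 9.231 s.
Horizontal: R = v_x · t = 15.61 × 9.231 = 144 m.

144 m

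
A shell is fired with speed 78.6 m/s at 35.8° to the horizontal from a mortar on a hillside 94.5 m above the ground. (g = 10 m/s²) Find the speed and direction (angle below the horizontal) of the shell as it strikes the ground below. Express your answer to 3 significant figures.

89.8 m/s at 44.8° below the horizontal

v_x = 78.6 cos 35.8° = 63.75 m/s (constant).
|v_y| at impact = √((45.98)² + 2×10×94.5) = 63.28 m/s.
Speed = √(63.75² + 63.28²) = 89.8 m/s; angle = arctan(63.28/63.75) = 44.8° below horizontal.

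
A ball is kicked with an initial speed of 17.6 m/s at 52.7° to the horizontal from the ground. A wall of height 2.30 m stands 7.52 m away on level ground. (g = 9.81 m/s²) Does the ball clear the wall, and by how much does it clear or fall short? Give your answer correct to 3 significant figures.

v_x = 17.6 cos 52.7° = 10.67 m/s; v_y0 = 17.6 sin 52.7° = 14.00 m/s.
Time to reach the wall: t = 7.52 / 10.67 = 0.7048 s.
Height at that point: y = 14.00×0.7048 − 4.905×0.7048² = 7.431 m.
That is 7.431 − 2.30 = 5.13 m above the top of the wall, so the ball clears it.

Yes — it clears the wall by 5.13 m.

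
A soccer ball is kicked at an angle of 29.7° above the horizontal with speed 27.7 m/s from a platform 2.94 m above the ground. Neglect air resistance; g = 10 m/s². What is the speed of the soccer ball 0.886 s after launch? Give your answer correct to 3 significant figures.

v_x = 27.7 cos 29.7° = 24.06 m/s (constant).
v_y(t) = 27.7 sin 29.7° − g t = 13.72 − 10 × 0.886 = 4.860 m/s.
Speed = √(v_x² + v_y²) = √(578.9 + 23.62) = 24.5 m/s.

24.5 m/s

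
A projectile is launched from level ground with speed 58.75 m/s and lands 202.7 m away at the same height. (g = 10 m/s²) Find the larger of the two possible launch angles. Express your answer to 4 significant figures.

Level-ground range: R = v₀² sin(2θ)/g ⇒ sin 2θ = R g / v₀² = 202.7×10/58.75² = 0.5873.
2θ = arcsin(0.5873) = 35.966° or 180° − 35.966° = 144.034°.
So θ = 17.98° or θ = 72.02°.

72.02°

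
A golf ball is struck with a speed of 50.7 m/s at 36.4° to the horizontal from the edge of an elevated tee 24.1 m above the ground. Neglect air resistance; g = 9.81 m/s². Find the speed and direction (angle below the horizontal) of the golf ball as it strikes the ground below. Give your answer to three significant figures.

v_x = 50.7 cos 36.4° = 40.81 m/s (constant).
|v_y| at impact = √((30.09)² + 2×9.81×24.1) = 37.12 m/s.
Speed = √(40.81² + 37.12²) = 55.2 m/s; angle = arctan(37.12/40.81) = 42.3° below horizontal.

55.2 m/s at 42.3° below the horizontal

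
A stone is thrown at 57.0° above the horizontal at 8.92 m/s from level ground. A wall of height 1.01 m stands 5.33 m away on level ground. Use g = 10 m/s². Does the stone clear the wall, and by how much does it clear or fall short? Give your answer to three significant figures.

v_x = 8.92 cos 57.0° = 4.858 m/s; v_y0 = 8.92 sin 57.0° = 7.481 m/s.
Time to reach the wall: t = 5.33 / 4.858 = 1.097 s.
Height at that point: y = 7.481×1.097 − 5.000×1.097² = 2.190 m.
That is 2.190 − 1.01 = 1.18 m above the top of the wall, so the stone clears it.

Yes — it clears the wall by 1.18 m.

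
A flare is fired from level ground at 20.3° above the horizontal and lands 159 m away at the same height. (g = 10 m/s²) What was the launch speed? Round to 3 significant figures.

On level ground, R = v₀² sin(2θ) / g, so v₀ = √(R g / sin 2θ).
sin(2 × 20.3°) = 0.6508.
v₀ = √(159 × 10 / 0.6508) = √2443 = 49.4 m/s.

49.4 m/s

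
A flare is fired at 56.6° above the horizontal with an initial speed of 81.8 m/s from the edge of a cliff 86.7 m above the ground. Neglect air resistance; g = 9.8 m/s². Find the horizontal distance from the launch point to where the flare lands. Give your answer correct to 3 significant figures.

Components: v_x = 81.8 cos 56.6° = 45.03 m/s, v_y = 81.8 sin 56.6° = 68.29 m/s.
Vertical: 0 = 86.7 + 68.29 t − ½(9.8) t² ⇒ 4.900 t² − 68.29 t − 86.7 = 0.
t = [68.29 + √(4664 + 1699)] / 9.800 = 15.11 s.
Horizontal: R = v_x · t = 45.03 × 15.11 = 680 m.

680 m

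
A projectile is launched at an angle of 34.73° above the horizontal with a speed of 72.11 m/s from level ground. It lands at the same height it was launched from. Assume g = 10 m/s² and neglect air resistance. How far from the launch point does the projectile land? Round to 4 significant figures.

Components: v_x = 72.11 cos 34.73° = 59.263 m/s, v_y = 72.11 sin 34.73° = 41.082 m/s.
Time of flight (same landing height): t = 2 v_y / g = 2 × 41.082 / 10 = 8.2164 s.
Range: R = v_x · t = 59.263 × 8.2164 = 486.9 m.

486.9 m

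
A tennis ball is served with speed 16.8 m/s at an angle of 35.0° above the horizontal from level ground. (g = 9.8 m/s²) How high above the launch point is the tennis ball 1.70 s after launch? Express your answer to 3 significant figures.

2.22 m

v_y0 = 16.8 sin 35.0° = 9.636 m/s.
y(t) = v_y0 t − ½ g t² = 9.636×1.70 − 4.900×1.70² = 2.22 m.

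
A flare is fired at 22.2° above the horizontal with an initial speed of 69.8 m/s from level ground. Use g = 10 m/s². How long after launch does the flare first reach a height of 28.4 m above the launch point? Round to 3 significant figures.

1.51 s

v_y0 = 69.8 sin 22.2° = 26.37 m/s.
Set y = v_y0 t − ½ g t² = 28.4: 5.000 t² − 26.37 t + 28.4 = 0.
t = [26.37 ± √(695.4 − 568.0)] / 10 = (26.37 ± 11.29) / 10, giving t = 1.51 s or t = 3.77 s.
The flare is on the way up at the first time, so t = 1.51 s.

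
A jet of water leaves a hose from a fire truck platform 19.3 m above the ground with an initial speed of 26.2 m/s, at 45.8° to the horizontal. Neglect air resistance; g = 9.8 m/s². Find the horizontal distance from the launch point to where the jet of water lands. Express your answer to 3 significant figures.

Components: v_x = 26.2 cos 45.8° = 18.27 m/s, v_y = 26.2 sin 45.8° = 18.78 m/s.
Vertical: 0 = 19.3 + 18.78 t − ½(9.8) t² ⇒ 4.900 t² − 18.78 t − 19.3 = 0.
t = [18.78 + √(352.7 + 378.3)] / 9.800 = 4.675 s.
Horizontal: R = v_x · t = 18.27 × 4.675 = 85.4 m.

85.4 m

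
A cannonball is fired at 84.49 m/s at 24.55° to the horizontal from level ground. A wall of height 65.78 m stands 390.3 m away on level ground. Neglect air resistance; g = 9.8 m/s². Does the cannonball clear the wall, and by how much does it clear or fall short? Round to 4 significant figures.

v_x = 84.49 cos 24.55° = 76.852 m/s; v_y0 = 84.49 sin 24.55° = 35.105 m/s.
Time to reach the wall: t = 390.3 / 76.852 = 5.0786 s.
Height at that point: y = 35.105×5.0786 − 4.900×5.0786² = 51.903 m.
That is 65.78 − 51.903 = 13.88 m below the top of the wall, so the cannonball does not clear it.

No — it falls 13.88 m short of clearing the wall.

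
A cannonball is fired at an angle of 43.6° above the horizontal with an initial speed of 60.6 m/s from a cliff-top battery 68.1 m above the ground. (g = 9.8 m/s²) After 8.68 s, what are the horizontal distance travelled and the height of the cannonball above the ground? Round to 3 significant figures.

v_x = 60.6 cos 43.6° = 43.88 m/s; v_y0 = 60.6 sin 43.6° = 41.79 m/s.
x = v_x t = 43.88 × 8.68 = 381 m.
y = 68.1 + v_y0 t − ½ g t² = 61.7 m.

x = 381 m, y = 61.7 m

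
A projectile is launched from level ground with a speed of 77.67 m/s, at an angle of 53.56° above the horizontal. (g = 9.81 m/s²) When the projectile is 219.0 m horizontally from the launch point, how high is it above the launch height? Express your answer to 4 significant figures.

v_x = 77.67 cos 53.56° = 46.134 m/s, v_y0 = 77.67 sin 53.56° = 62.484 m/s.
Time to reach x = 219.0 m: t = x / v_x = 219.0 / 46.134 = 4.7470 s.
y = v_y0 t − ½ g t² = 62.484×4.7470 − 4.905×4.7470² = 186.1 m.

186.1 m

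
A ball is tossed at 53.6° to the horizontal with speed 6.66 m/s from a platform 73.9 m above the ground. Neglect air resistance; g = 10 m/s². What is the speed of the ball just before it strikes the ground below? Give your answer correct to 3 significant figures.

39.0 m/s

v_x = 6.66 cos 53.6° = 3.952 m/s is unchanged throughout.
For the vertical component, v_y² = v_y0² + 2 g h = (5.361)² + 2×10×73.9 = 1507, so |v_y| = 38.82 m/s.
Impact speed = √(v_x² + v_y²) = √(15.62 + 1507) = 39.0 m/s.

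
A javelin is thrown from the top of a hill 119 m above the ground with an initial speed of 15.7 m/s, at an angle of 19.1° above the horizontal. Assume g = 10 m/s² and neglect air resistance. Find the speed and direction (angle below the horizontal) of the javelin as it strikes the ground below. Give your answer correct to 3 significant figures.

v_x = 15.7 cos 19.1° = 14.84 m/s (constant).
|v_y| at impact = √((5.137)² + 2×10×119) = 49.05 m/s.
Speed = √(14.84² + 49.05²) = 51.2 m/s; angle = arctan(49.05/14.84) = 73.2° below horizontal.

51.2 m/s at 73.2° below the horizontal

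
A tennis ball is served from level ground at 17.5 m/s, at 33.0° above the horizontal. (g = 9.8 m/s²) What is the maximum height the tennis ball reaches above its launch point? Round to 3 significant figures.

Vertical component of launch velocity: v_y = 17.5 sin 33.0° = 9.531 m/s.
At the highest point the vertical velocity is zero, so v_y² = 2 g h_max.
h_max = (9.531)² / (2 × 9.8) = 90.84 / 19.60 = 4.63 m.

4.63 m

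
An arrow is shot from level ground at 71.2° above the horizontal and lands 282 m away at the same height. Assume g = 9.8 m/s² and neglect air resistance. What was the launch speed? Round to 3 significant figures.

67.3 m/s

On level ground, R = v₀² sin(2θ) / g, so v₀ = √(R g / sin 2θ).
sin(2 × 71.2°) = 0.6101.
v₀ = √(282 × 9.8 / 0.6101) = √4530 = 67.3 m/s.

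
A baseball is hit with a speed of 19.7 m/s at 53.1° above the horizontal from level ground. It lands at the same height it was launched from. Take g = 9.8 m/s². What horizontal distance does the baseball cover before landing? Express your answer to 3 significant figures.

For level ground, R = v₀² sin(2θ) / g.
sin(2 × 53.1°) = sin 106.2° = 0.9603.
R = (19.7)² × 0.9603 / 9.8 = 38.0 m.

38.0 m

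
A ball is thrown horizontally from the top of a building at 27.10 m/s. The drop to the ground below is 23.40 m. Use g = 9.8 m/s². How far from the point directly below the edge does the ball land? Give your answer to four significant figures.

Initial vertical velocity is zero, so the fall time comes from h = ½ g t²: t = √(2 × 23.40 / 9.8) = 2.1853 s.
Horizontal motion is uniform at 27.10 m/s, so x = 27.10 × 2.1853 = 59.22 m.

59.22 m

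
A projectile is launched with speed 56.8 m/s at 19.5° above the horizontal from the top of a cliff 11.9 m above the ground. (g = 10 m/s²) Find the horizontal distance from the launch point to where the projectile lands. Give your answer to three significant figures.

232 m

Components: v_x = 56.8 cos 19.5° = 53.54 m/s, v_y = 56.8 sin 19.5° = 18.96 m/s.
Vertical: 0 = 11.9 + 18.96 t − ½(10) t² ⇒ 5.000 t² − 18.96 t − 11.9 = 0.
t = [18.96 + √(359.5 + 238.0)] / 10.00 = 4.340 s.
Horizontal: R = v_x · t = 53.54 × 4.340 = 232 m.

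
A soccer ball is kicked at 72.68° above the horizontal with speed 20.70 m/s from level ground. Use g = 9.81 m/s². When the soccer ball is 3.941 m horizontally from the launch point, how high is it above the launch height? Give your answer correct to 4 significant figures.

10.63 m

v_x = 20.70 cos 72.68° = 6.1626 m/s, v_y0 = 20.70 sin 72.68° = 19.761 m/s.
Time to reach x = 3.941 m: t = x / v_x = 3.941 / 6.1626 = 0.63950 s.
y = v_y0 t − ½ g t² = 19.761×0.63950 − 4.905×0.63950² = 10.63 m.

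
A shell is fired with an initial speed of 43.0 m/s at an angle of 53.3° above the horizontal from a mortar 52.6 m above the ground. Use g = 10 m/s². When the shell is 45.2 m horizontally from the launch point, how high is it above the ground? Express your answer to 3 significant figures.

v_x = 43.0 cos 53.3° = 25.70 m/s, v_y0 = 43.0 sin 53.3° = 34.48 m/s.
Time to reach x = 45.2 m: t = x / v_x = 45.2 / 25.70 = 1.759 s.
y = 52.6 + v_y0 t − ½ g t² = 52.6 + 34.48×1.759 − 5.000×1.759² = 97.8 m.

97.8 m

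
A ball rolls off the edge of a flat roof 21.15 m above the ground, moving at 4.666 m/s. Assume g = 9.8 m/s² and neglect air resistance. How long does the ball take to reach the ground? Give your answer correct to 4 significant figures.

The horizontal speed doesn't affect the fall. With v_y0 = 0, h = ½ g t².
t = √(2 × 21.15 / 9.8) = √4.3163 = 2.078 s.

2.078 s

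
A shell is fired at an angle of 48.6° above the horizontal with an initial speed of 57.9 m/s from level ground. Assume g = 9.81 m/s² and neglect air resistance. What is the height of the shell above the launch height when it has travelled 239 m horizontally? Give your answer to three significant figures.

80.0 m

v_x = 57.9 cos 48.6° = 38.29 m/s, v_y0 = 57.9 sin 48.6° = 43.43 m/s.
Time to reach x = 239 m: t = x / v_x = 239 / 38.29 = 6.242 s.
y = v_y0 t − ½ g t² = 43.43×6.242 − 4.905×6.242² = 80.0 m.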